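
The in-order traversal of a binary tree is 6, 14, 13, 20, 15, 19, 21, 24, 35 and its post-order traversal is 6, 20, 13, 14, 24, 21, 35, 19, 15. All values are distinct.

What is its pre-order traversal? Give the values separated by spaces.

15 14 6 13 20 19 35 21 24

The last element of post-order is the root; it splits in-order into left and right subtrees.
Root 15: left subtree has 4 nodes {6, 14, 13, 20}, right has 4 {19, 21, 24, 35}.
  Root 14: left subtree has 1 node {6}, right has 2 {13, 20}.
    Root 13: left subtree has 0 nodes { }, right has 1 {20}.
  Root 19: left subtree has 0 nodes { }, right has 3 {21, 24, 35}.
    Root 35: left subtree has 2 nodes {21, 24}, right has 0 { }.
      Root 21: left subtree has 0 nodes { }, right has 1 {24}.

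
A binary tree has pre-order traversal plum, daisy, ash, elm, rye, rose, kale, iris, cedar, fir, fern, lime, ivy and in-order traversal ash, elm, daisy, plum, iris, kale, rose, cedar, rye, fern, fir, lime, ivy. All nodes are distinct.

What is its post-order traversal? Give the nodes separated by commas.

The first element of pre-order is the root; it splits in-order into left and right subtrees.
Root plum: left subtree has 3 nodes {ash, elm, daisy}, right has 9 {iris, kale, rose, cedar, rye, fern, fir, lime, ivy}.
  Root daisy: left subtree has 2 nodes {ash, elm}, right has 0 { }.
    Root ash: left subtree has 0 nodes { }, right has 1 {elm}.
  Root rye: left subtree has 4 nodes {iris, kale, rose, cedar}, right has 4 {fern, fir, lime, ivy}.
    Root rose: left subtree has 2 nodes {iris, kale}, right has 1 {cedar}.
      Root kale: left subtree has 1 node {iris}, right has 0 { }.
    Root fir: left subtree has 1 node {fern}, right has 2 {lime, ivy}.
      Root lime: left subtree has 0 nodes { }, right has 1 {ivy}.

elm, ash, daisy, iris, kale, cedar, rose, fern, ivy, lime, fir, rye, plum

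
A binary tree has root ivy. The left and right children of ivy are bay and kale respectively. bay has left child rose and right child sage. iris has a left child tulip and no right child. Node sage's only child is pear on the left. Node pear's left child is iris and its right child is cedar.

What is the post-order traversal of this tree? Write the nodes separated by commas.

rose, tulip, iris, cedar, pear, sage, bay, kale, ivy

Post-order visits the left subtree, then the right subtree, then the node.
At ivy: go left to bay.
  At bay: go left to rose.
    rose is a leaf — visit rose.
  At bay: go right to sage.
    At sage: go left to pear.
      At pear: go left to iris.
        At iris: go left to tulip.
          tulip is a leaf — visit tulip.
        At iris: no right child.
        Visit iris.
      At pear: go right to cedar.
        cedar is a leaf — visit cedar.
      Visit pear.
    At sage: no right child.
    Visit sage.
  Visit bay.
At ivy: go right to kale.
  kale is a leaf — visit kale.
Visit ivy.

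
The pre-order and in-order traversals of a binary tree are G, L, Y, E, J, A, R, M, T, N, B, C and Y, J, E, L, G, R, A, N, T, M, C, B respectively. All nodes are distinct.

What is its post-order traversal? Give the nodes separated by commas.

J, E, Y, L, R, N, T, C, B, M, A, G

The first element of pre-order is the root; it splits in-order into left and right subtrees.
Root G: left subtree has 4 nodes {Y, J, E, L}, right has 7 {R, A, N, T, M, C, B}.
  Root L: left subtree has 3 nodes {Y, J, E}, right has 0 { }.
    Root Y: left subtree has 0 nodes { }, right has 2 {J, E}.
      Root E: left subtree has 1 node {J}, right has 0 { }.
  Root A: left subtree has 1 node {R}, right has 5 {N, T, M, C, B}.
    Root M: left subtree has 2 nodes {N, T}, right has 2 {C, B}.
      Root T: left subtree has 1 node {N}, right has 0 { }.
      Root B: left subtree has 1 node {C}, right has 0 { }.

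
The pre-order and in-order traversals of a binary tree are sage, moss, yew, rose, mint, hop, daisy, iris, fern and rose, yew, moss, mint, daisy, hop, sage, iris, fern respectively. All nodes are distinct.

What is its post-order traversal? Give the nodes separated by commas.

rose, yew, daisy, hop, mint, moss, fern, iris, sage

The first element of pre-order is the root; it splits in-order into left and right subtrees.
Root sage: left subtree has 6 nodes {rose, yew, moss, mint, daisy, hop}, right has 2 {iris, fern}.
  Root moss: left subtree has 2 nodes {rose, yew}, right has 3 {mint, daisy, hop}.
    Root yew: left subtree has 1 node {rose}, right has 0 { }.
    Root mint: left subtree has 0 nodes { }, right has 2 {daisy, hop}.
      Root hop: left subtree has 1 node {daisy}, right has 0 { }.
  Root iris: left subtree has 0 nodes { }, right has 1 {fern}.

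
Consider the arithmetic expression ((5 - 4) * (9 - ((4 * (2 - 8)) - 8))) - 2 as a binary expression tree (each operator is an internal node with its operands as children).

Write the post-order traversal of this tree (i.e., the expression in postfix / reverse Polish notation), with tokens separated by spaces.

Post-order on an expression tree gives postfix notation: for each operator, emit left operand, right operand, then the operator.

5 4 - 9 4 2 8 - * 8 - - * 2 -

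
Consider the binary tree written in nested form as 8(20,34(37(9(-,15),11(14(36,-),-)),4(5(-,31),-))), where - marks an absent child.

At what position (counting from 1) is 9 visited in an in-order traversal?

3

In-order visits the left subtree, then the node, then the right subtree.
At 8: go left to 20.
  20 is a leaf — visit 20.
Visit 8.
At 8: go right to 34.
  At 34: go left to 37.
    At 37: go left to 9.
      At 9: no left child.
      Visit 9.
      At 9: go right to 15.
        15 is a leaf — visit 15.
    Visit 37.
    At 37: go right to 11.
      At 11: go left to 14.
        At 14: go left to 36.
          36 is a leaf — visit 36.
        Visit 14.
        At 14: no right child.
      Visit 11.
      At 11: no right child.
  Visit 34.
  At 34: go right to 4.
    At 4: go left to 5.
      At 5: no left child.
      Visit 5.
      At 5: go right to 31.
        31 is a leaf — visit 31.
    Visit 4.
    At 4: no right child.
Full in-order sequence: 20, 8, 9, 15, 37, 36, 14, 11, 34, 5, 31, 4.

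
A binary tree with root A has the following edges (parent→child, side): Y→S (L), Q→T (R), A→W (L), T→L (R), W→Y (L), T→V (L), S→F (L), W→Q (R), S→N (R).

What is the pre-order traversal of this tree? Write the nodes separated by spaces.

A W Y S F N Q T V L

Pre-order visits the node, then its left subtree, then its right subtree.
Visit A.
At A: go left to W.
  Visit W.
  At W: go left to Y.
    Visit Y.
    At Y: go left to S.
      Visit S.
      At S: go left to F.
        F is a leaf — visit F.
      At S: go right to N.
        N is a leaf — visit N.
    At Y: no right child.
  At W: go right to Q.
    Visit Q.
    At Q: no left child.
    At Q: go right to T.
      Visit T.
      At T: go left to V.
        V is a leaf — visit V.
      At T: go right to L.
        L is a leaf — visit L.
At A: no right child.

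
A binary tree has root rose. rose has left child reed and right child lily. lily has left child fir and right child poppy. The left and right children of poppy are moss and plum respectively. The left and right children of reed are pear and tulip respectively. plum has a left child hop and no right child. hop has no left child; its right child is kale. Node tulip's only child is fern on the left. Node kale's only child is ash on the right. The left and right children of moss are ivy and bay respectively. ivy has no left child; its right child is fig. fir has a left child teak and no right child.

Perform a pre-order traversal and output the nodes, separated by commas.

rose, reed, pear, tulip, fern, lily, fir, teak, poppy, moss, ivy, fig, bay, plum, hop, kale, ash

Pre-order visits the node, then its left subtree, then its right subtree.
Visit rose.
At rose: go left to reed.
  Visit reed.
  At reed: go left to pear.
    pear is a leaf — visit pear.
  At reed: go right to tulip.
    Visit tulip.
    At tulip: go left to fern.
      fern is a leaf — visit fern.
    At tulip: no right child.
At rose: go right to lily.
  Visit lily.
  At lily: go left to fir.
    Visit fir.
    At fir: go left to teak.
      teak is a leaf — visit teak.
    At fir: no right child.
  At lily: go right to poppy.
    Visit poppy.
    At poppy: go left to moss.
      Visit moss.
      At moss: go left to ivy.
        Visit ivy.
        At ivy: no left child.
        At ivy: go right to fig.
          fig is a leaf — visit fig.
      At moss: go right to bay.
        bay is a leaf — visit bay.
    At poppy: go right to plum.
      Visit plum.
      At plum: go left to hop.
        Visit hop.
        At hop: no left child.
        At hop: go right to kale.
          Visit kale.
          At kale: no left child.
          At kale: go right to ash.
            ash is a leaf — visit ash.
      At plum: no right child.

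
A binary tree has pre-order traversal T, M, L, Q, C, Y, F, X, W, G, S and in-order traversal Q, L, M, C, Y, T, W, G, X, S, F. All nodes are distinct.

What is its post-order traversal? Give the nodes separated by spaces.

The first element of pre-order is the root; it splits in-order into left and right subtrees.
Root T: left subtree has 5 nodes {Q, L, M, C, Y}, right has 5 {W, G, X, S, F}.
  Root M: left subtree has 2 nodes {Q, L}, right has 2 {C, Y}.
    Root L: left subtree has 1 node {Q}, right has 0 { }.
    Root C: left subtree has 0 nodes { }, right has 1 {Y}.
  Root F: left subtree has 4 nodes {W, G, X, S}, right has 0 { }.
    Root X: left subtree has 2 nodes {W, G}, right has 1 {S}.
      Root W: left subtree has 0 nodes { }, right has 1 {G}.

Q L Y C M G W S X F T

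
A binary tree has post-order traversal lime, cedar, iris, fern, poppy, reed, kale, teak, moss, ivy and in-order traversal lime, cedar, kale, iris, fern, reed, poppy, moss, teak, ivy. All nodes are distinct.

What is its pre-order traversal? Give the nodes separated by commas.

The last element of post-order is the root; it splits in-order into left and right subtrees.
Root ivy: left subtree has 9 nodes {lime, cedar, kale, iris, fern, reed, poppy, moss, teak}, right has 0 { }.
  Root moss: left subtree has 7 nodes {lime, cedar, kale, iris, fern, reed, poppy}, right has 1 {teak}.
    Root kale: left subtree has 2 nodes {lime, cedar}, right has 4 {iris, fern, reed, poppy}.
      Root cedar: left subtree has 1 node {lime}, right has 0 { }.
      Root reed: left subtree has 2 nodes {iris, fern}, right has 1 {poppy}.
        Root fern: left subtree has 1 node {iris}, right has 0 { }.

ivy, moss, kale, cedar, lime, reed, fern, iris, poppy, teak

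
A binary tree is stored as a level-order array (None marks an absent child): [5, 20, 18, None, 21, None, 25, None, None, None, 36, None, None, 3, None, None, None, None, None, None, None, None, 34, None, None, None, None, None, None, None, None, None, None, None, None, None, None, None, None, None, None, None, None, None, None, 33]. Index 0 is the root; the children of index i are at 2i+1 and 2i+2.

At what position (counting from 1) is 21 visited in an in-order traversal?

2

In-order visits the left subtree, then the node, then the right subtree.
At 5: go left to 20.
  At 20: no left child.
  Visit 20.
  At 20: go right to 21.
    At 21: no left child.
    Visit 21.
    At 21: go right to 36.
      At 36: no left child.
      Visit 36.
      At 36: go right to 34.
        At 34: go left to 33.
          33 is a leaf — visit 33.
        Visit 34.
        At 34: no right child.
Visit 5.
At 5: go right to 18.
  At 18: no left child.
  Visit 18.
  At 18: go right to 25.
    At 25: go left to 3.
      3 is a leaf — visit 3.
    Visit 25.
    At 25: no right child.
Full in-order sequence: 20, 21, 36, 33, 34, 5, 18, 3, 25.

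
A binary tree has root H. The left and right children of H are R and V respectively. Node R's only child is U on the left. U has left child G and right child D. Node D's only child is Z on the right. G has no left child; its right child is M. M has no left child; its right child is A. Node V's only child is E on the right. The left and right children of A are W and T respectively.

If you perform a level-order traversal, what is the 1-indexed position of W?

11

Level-order visits nodes level by level from the root, left to right within each level.
Level 0: H
Level 1: R, V
Level 2: U, E
Level 3: G, D
Level 4: M, Z
Level 5: A
Level 6: W, T
Full level-order sequence: H, R, V, U, E, G, D, M, Z, A, W, T.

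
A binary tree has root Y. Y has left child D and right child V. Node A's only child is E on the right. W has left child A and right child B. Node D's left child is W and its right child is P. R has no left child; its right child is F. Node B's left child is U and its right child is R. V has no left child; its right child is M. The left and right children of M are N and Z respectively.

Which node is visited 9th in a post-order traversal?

D

Post-order visits the left subtree, then the right subtree, then the node.
At Y: go left to D.
  At D: go left to W.
    At W: go left to A.
      At A: no left child.
      At A: go right to E.
        E is a leaf — visit E.
      Visit A.
    At W: go right to B.
      At B: go left to U.
        U is a leaf — visit U.
      At B: go right to R.
        At R: no left child.
        At R: go right to F.
          F is a leaf — visit F.
        Visit R.
      Visit B.
    Visit W.
  At D: go right to P.
    P is a leaf — visit P.
  Visit D.
At Y: go right to V.
  At V: no left child.
  At V: go right to M.
    At M: go left to N.
      N is a leaf — visit N.
    At M: go right to Z.
      Z is a leaf — visit Z.
    Visit M.
  Visit V.
Visit Y.
Full post-order sequence: E, A, U, F, R, B, W, P, D, N, Z, M, V, Y.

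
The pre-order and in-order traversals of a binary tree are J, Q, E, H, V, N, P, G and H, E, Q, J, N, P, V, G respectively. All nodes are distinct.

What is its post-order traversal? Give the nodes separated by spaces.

The first element of pre-order is the root; it splits in-order into left and right subtrees.
Root J: left subtree has 3 nodes {H, E, Q}, right has 4 {N, P, V, G}.
  Root Q: left subtree has 2 nodes {H, E}, right has 0 { }.
    Root E: left subtree has 1 node {H}, right has 0 { }.
  Root V: left subtree has 2 nodes {N, P}, right has 1 {G}.
    Root N: left subtree has 0 nodes { }, right has 1 {P}.

H E Q P N G V J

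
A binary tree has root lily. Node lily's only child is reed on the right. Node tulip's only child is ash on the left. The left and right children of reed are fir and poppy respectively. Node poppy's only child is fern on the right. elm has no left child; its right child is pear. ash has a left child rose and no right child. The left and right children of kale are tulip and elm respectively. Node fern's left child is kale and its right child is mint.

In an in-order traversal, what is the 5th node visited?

In-order visits the left subtree, then the node, then the right subtree.
At lily: no left child.
Visit lily.
At lily: go right to reed.
  At reed: go left to fir.
    fir is a leaf — visit fir.
  Visit reed.
  At reed: go right to poppy.
    At poppy: no left child.
    Visit poppy.
    At poppy: go right to fern.
      At fern: go left to kale.
        At kale: go left to tulip.
          At tulip: go left to ash.
            At ash: go left to rose.
              rose is a leaf — visit rose.
            Visit ash.
            At ash: no right child.
          Visit tulip.
          At tulip: no right child.
        Visit kale.
        At kale: go right to elm.
          At elm: no left child.
          Visit elm.
          At elm: go right to pear.
            pear is a leaf — visit pear.
      Visit fern.
      At fern: go right to mint.
        mint is a leaf — visit mint.
Full in-order sequence: lily, fir, reed, poppy, rose, ash, tulip, kale, elm, pear, fern, mint.

rose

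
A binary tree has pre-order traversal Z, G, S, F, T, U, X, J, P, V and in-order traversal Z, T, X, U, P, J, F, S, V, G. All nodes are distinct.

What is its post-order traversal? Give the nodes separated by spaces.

X P J U T F V S G Z

The first element of pre-order is the root; it splits in-order into left and right subtrees.
Root Z: left subtree has 0 nodes { }, right has 9 {T, X, U, P, J, F, S, V, G}.
  Root G: left subtree has 8 nodes {T, X, U, P, J, F, S, V}, right has 0 { }.
    Root S: left subtree has 6 nodes {T, X, U, P, J, F}, right has 1 {V}.
      Root F: left subtree has 5 nodes {T, X, U, P, J}, right has 0 { }.
        Root T: left subtree has 0 nodes { }, right has 4 {X, U, P, J}.
          Root U: left subtree has 1 node {X}, right has 2 {P, J}.
            Root J: left subtree has 1 node {P}, right has 0 { }.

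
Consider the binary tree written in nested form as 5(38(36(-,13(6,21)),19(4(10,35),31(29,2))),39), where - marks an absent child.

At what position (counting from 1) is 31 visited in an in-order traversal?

11

In-order visits the left subtree, then the node, then the right subtree.
At 5: go left to 38.
  At 38: go left to 36.
    At 36: no left child.
    Visit 36.
    At 36: go right to 13.
      At 13: go left to 6.
        6 is a leaf — visit 6.
      Visit 13.
      At 13: go right to 21.
        21 is a leaf — visit 21.
  Visit 38.
  At 38: go right to 19.
    At 19: go left to 4.
      At 4: go left to 10.
        10 is a leaf — visit 10.
      Visit 4.
      At 4: go right to 35.
        35 is a leaf — visit 35.
    Visit 19.
    At 19: go right to 31.
      At 31: go left to 29.
        29 is a leaf — visit 29.
      Visit 31.
      At 31: go right to 2.
        2 is a leaf — visit 2.
Visit 5.
At 5: go right to 39.
  39 is a leaf — visit 39.
Full in-order sequence: 36, 6, 13, 21, 38, 10, 4, 35, 19, 29, 31, 2, 5, 39.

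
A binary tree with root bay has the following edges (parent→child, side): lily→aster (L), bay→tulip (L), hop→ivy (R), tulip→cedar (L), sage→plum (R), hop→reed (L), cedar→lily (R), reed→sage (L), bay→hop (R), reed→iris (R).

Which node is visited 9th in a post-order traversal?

ivy

Post-order visits the left subtree, then the right subtree, then the node.
At bay: go left to tulip.
  At tulip: go left to cedar.
    At cedar: no left child.
    At cedar: go right to lily.
      At lily: go left to aster.
        aster is a leaf — visit aster.
      At lily: no right child.
      Visit lily.
    Visit cedar.
  At tulip: no right child.
  Visit tulip.
At bay: go right to hop.
  At hop: go left to reed.
    At reed: go left to sage.
      At sage: no left child.
      At sage: go right to plum.
        plum is a leaf — visit plum.
      Visit sage.
    At reed: go right to iris.
      iris is a leaf — visit iris.
    Visit reed.
  At hop: go right to ivy.
    ivy is a leaf — visit ivy.
  Visit hop.
Visit bay.
Full post-order sequence: aster, lily, cedar, tulip, plum, sage, iris, reed, ivy, hop, bay.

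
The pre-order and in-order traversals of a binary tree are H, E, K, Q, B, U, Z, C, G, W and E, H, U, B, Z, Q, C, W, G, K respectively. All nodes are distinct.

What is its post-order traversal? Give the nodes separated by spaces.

E U Z B W G C Q K H

The first element of pre-order is the root; it splits in-order into left and right subtrees.
Root H: left subtree has 1 node {E}, right has 8 {U, B, Z, Q, C, W, G, K}.
  Root K: left subtree has 7 nodes {U, B, Z, Q, C, W, G}, right has 0 { }.
    Root Q: left subtree has 3 nodes {U, B, Z}, right has 3 {C, W, G}.
      Root B: left subtree has 1 node {U}, right has 1 {Z}.
      Root C: left subtree has 0 nodes { }, right has 2 {W, G}.
        Root G: left subtree has 1 node {W}, right has 0 { }.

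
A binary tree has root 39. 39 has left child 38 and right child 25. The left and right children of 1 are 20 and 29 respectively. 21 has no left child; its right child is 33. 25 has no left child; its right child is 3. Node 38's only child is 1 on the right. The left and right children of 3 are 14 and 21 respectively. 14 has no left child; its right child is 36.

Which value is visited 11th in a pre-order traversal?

Pre-order visits the node, then its left subtree, then its right subtree.
Visit 39.
At 39: go left to 38.
  Visit 38.
  At 38: no left child.
  At 38: go right to 1.
    Visit 1.
    At 1: go left to 20.
      20 is a leaf — visit 20.
    At 1: go right to 29.
      29 is a leaf — visit 29.
At 39: go right to 25.
  Visit 25.
  At 25: no left child.
  At 25: go right to 3.
    Visit 3.
    At 3: go left to 14.
      Visit 14.
      At 14: no left child.
      At 14: go right to 36.
        36 is a leaf — visit 36.
    At 3: go right to 21.
      Visit 21.
      At 21: no left child.
      At 21: go right to 33.
        33 is a leaf — visit 33.
Full pre-order sequence: 39, 38, 1, 20, 29, 25, 3, 14, 36, 21, 33.

33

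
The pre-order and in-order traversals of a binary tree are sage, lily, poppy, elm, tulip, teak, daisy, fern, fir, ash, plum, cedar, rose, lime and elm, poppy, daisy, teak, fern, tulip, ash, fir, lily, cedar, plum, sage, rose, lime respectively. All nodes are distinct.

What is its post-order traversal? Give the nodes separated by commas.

elm, daisy, fern, teak, ash, fir, tulip, poppy, cedar, plum, lily, lime, rose, sage

The first element of pre-order is the root; it splits in-order into left and right subtrees.
Root sage: left subtree has 11 nodes {elm, poppy, daisy, teak, fern, tulip, ash, fir, lily, cedar, plum}, right has 2 {rose, lime}.
  Root lily: left subtree has 8 nodes {elm, poppy, daisy, teak, fern, tulip, ash, fir}, right has 2 {cedar, plum}.
    Root poppy: left subtree has 1 node {elm}, right has 6 {daisy, teak, fern, tulip, ash, fir}.
      Root tulip: left subtree has 3 nodes {daisy, teak, fern}, right has 2 {ash, fir}.
        Root teak: left subtree has 1 node {daisy}, right has 1 {fern}.
        Root fir: left subtree has 1 node {ash}, right has 0 { }.
    Root plum: left subtree has 1 node {cedar}, right has 0 { }.
  Root rose: left subtree has 0 nodes { }, right has 1 {lime}.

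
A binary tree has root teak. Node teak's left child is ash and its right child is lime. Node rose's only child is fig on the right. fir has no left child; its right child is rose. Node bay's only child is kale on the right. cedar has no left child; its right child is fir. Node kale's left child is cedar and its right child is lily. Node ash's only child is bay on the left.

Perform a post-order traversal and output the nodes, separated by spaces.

fig rose fir cedar lily kale bay ash lime teak

Post-order visits the left subtree, then the right subtree, then the node.
At teak: go left to ash.
  At ash: go left to bay.
    At bay: no left child.
    At bay: go right to kale.
      At kale: go left to cedar.
        At cedar: no left child.
        At cedar: go right to fir.
          At fir: no left child.
          At fir: go right to rose.
            At rose: no left child.
            At rose: go right to fig.
              fig is a leaf — visit fig.
            Visit rose.
          Visit fir.
        Visit cedar.
      At kale: go right to lily.
        lily is a leaf — visit lily.
      Visit kale.
    Visit bay.
  At ash: no right child.
  Visit ash.
At teak: go right to lime.
  lime is a leaf — visit lime.
Visit teak.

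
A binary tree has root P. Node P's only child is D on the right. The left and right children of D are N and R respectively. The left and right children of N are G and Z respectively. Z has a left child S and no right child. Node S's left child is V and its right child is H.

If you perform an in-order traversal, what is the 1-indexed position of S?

5

In-order visits the left subtree, then the node, then the right subtree.
At P: no left child.
Visit P.
At P: go right to D.
  At D: go left to N.
    At N: go left to G.
      G is a leaf — visit G.
    Visit N.
    At N: go right to Z.
      At Z: go left to S.
        At S: go left to V.
          V is a leaf — visit V.
        Visit S.
        At S: go right to H.
          H is a leaf — visit H.
      Visit Z.
      At Z: no right child.
  Visit D.
  At D: go right to R.
    R is a leaf — visit R.
Full in-order sequence: P, G, N, V, S, H, Z, D, R.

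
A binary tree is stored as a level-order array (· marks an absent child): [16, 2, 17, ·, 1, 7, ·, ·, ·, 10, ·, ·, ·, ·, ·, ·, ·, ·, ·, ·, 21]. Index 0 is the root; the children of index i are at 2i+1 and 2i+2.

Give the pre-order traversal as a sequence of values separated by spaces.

16 2 1 10 21 17 7

Pre-order visits the node, then its left subtree, then its right subtree.
Visit 16.
At 16: go left to 2.
  Visit 2.
  At 2: no left child.
  At 2: go right to 1.
    Visit 1.
    At 1: go left to 10.
      Visit 10.
      At 10: no left child.
      At 10: go right to 21.
        21 is a leaf — visit 21.
    At 1: no right child.
At 16: go right to 17.
  Visit 17.
  At 17: go left to 7.
    7 is a leaf — visit 7.
  At 17: no right child.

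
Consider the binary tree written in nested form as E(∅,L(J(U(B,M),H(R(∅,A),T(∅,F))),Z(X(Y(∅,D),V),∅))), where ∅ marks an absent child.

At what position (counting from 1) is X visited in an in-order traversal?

In-order visits the left subtree, then the node, then the right subtree.
At E: no left child.
Visit E.
At E: go right to L.
  At L: go left to J.
    At J: go left to U.
      At U: go left to B.
        B is a leaf — visit B.
      Visit U.
      At U: go right to M.
        M is a leaf — visit M.
    Visit J.
    At J: go right to H.
      At H: go left to R.
        At R: no left child.
        Visit R.
        At R: go right to A.
          A is a leaf — visit A.
      Visit H.
      At H: go right to T.
        At T: no left child.
        Visit T.
        At T: go right to F.
          F is a leaf — visit F.
  Visit L.
  At L: go right to Z.
    At Z: go left to X.
      At X: go left to Y.
        At Y: no left child.
        Visit Y.
        At Y: go right to D.
          D is a leaf — visit D.
      Visit X.
      At X: go right to V.
        V is a leaf — visit V.
    Visit Z.
    At Z: no right child.
Full in-order sequence: E, B, U, M, J, R, A, H, T, F, L, Y, D, X, V, Z.

14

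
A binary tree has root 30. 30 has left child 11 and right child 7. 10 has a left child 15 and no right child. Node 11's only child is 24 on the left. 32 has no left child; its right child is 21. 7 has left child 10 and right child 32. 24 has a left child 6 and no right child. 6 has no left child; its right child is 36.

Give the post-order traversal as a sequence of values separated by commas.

36, 6, 24, 11, 15, 10, 21, 32, 7, 30

Post-order visits the left subtree, then the right subtree, then the node.
At 30: go left to 11.
  At 11: go left to 24.
    At 24: go left to 6.
      At 6: no left child.
      At 6: go right to 36.
        36 is a leaf — visit 36.
      Visit 6.
    At 24: no right child.
    Visit 24.
  At 11: no right child.
  Visit 11.
At 30: go right to 7.
  At 7: go left to 10.
    At 10: go left to 15.
      15 is a leaf — visit 15.
    At 10: no right child.
    Visit 10.
  At 7: go right to 32.
    At 32: no left child.
    At 32: go right to 21.
      21 is a leaf — visit 21.
    Visit 32.
  Visit 7.
Visit 30.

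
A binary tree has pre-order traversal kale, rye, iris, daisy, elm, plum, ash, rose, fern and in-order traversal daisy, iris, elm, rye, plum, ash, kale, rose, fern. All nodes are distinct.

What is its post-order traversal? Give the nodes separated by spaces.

daisy elm iris ash plum rye fern rose kale

The first element of pre-order is the root; it splits in-order into left and right subtrees.
Root kale: left subtree has 6 nodes {daisy, iris, elm, rye, plum, ash}, right has 2 {rose, fern}.
  Root rye: left subtree has 3 nodes {daisy, iris, elm}, right has 2 {plum, ash}.
    Root iris: left subtree has 1 node {daisy}, right has 1 {elm}.
    Root plum: left subtree has 0 nodes { }, right has 1 {ash}.
  Root rose: left subtree has 0 nodes { }, right has 1 {fern}.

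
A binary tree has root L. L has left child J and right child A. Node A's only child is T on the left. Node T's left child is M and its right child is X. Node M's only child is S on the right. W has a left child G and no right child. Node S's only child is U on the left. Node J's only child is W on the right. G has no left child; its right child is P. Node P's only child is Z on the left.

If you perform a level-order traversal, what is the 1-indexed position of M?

7

Level-order visits nodes level by level from the root, left to right within each level.
Level 0: L
Level 1: J, A
Level 2: W, T
Level 3: G, M, X
Level 4: P, S
Level 5: Z, U
Full level-order sequence: L, J, A, W, T, G, M, X, P, S, Z, U.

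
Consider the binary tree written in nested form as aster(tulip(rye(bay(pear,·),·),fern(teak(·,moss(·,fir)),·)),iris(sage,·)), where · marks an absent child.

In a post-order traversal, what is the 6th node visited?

teak

Post-order visits the left subtree, then the right subtree, then the node.
At aster: go left to tulip.
  At tulip: go left to rye.
    At rye: go left to bay.
      At bay: go left to pear.
        pear is a leaf — visit pear.
      At bay: no right child.
      Visit bay.
    At rye: no right child.
    Visit rye.
  At tulip: go right to fern.
    At fern: go left to teak.
      At teak: no left child.
      At teak: go right to moss.
        At moss: no left child.
        At moss: go right to fir.
          fir is a leaf — visit fir.
        Visit moss.
      Visit teak.
    At fern: no right child.
    Visit fern.
  Visit tulip.
At aster: go right to iris.
  At iris: go left to sage.
    sage is a leaf — visit sage.
  At iris: no right child.
  Visit iris.
Visit aster.
Full post-order sequence: pear, bay, rye, fir, moss, teak, fern, tulip, sage, iris, aster.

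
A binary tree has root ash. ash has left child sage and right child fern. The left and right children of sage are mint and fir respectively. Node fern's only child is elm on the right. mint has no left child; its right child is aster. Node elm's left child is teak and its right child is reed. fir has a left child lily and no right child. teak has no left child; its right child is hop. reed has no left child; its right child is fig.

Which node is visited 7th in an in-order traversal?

fern

In-order visits the left subtree, then the node, then the right subtree.
At ash: go left to sage.
  At sage: go left to mint.
    At mint: no left child.
    Visit mint.
    At mint: go right to aster.
      aster is a leaf — visit aster.
  Visit sage.
  At sage: go right to fir.
    At fir: go left to lily.
      lily is a leaf — visit lily.
    Visit fir.
    At fir: no right child.
Visit ash.
At ash: go right to fern.
  At fern: no left child.
  Visit fern.
  At fern: go right to elm.
    At elm: go left to teak.
      At teak: no left child.
      Visit teak.
      At teak: go right to hop.
        hop is a leaf — visit hop.
    Visit elm.
    At elm: go right to reed.
      At reed: no left child.
      Visit reed.
      At reed: go right to fig.
        fig is a leaf — visit fig.
Full in-order sequence: mint, aster, sage, lily, fir, ash, fern, teak, hop, elm, reed, fig.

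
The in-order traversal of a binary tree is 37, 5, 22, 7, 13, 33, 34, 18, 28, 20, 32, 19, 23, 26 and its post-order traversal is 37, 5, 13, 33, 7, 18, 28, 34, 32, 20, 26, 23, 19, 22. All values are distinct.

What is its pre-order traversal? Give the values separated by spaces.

The last element of post-order is the root; it splits in-order into left and right subtrees.
Root 22: left subtree has 2 nodes {37, 5}, right has 11 {7, 13, 33, 34, 18, 28, 20, 32, 19, 23, 26}.
  Root 5: left subtree has 1 node {37}, right has 0 { }.
  Root 19: left subtree has 8 nodes {7, 13, 33, 34, 18, 28, 20, 32}, right has 2 {23, 26}.
    Root 20: left subtree has 6 nodes {7, 13, 33, 34, 18, 28}, right has 1 {32}.
      Root 34: left subtree has 3 nodes {7, 13, 33}, right has 2 {18, 28}.
        Root 7: left subtree has 0 nodes { }, right has 2 {13, 33}.
          Root 33: left subtree has 1 node {13}, right has 0 { }.
        Root 28: left subtree has 1 node {18}, right has 0 { }.
    Root 23: left subtree has 0 nodes { }, right has 1 {26}.

22 5 37 19 20 34 7 33 13 28 18 32 23 26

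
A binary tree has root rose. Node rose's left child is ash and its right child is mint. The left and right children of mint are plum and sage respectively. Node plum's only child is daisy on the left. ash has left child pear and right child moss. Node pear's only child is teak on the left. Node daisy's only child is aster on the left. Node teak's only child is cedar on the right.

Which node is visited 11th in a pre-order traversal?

sage

Pre-order visits the node, then its left subtree, then its right subtree.
Visit rose.
At rose: go left to ash.
  Visit ash.
  At ash: go left to pear.
    Visit pear.
    At pear: go left to teak.
      Visit teak.
      At teak: no left child.
      At teak: go right to cedar.
        cedar is a leaf — visit cedar.
    At pear: no right child.
  At ash: go right to moss.
    moss is a leaf — visit moss.
At rose: go right to mint.
  Visit mint.
  At mint: go left to plum.
    Visit plum.
    At plum: go left to daisy.
      Visit daisy.
      At daisy: go left to aster.
        aster is a leaf — visit aster.
      At daisy: no right child.
    At plum: no right child.
  At mint: go right to sage.
    sage is a leaf — visit sage.
Full pre-order sequence: rose, ash, pear, teak, cedar, moss, mint, plum, daisy, aster, sage.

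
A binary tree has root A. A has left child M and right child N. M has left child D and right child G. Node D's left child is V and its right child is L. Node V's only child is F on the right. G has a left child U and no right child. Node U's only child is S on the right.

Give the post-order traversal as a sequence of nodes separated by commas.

F, V, L, D, S, U, G, M, N, A

Post-order visits the left subtree, then the right subtree, then the node.
At A: go left to M.
  At M: go left to D.
    At D: go left to V.
      At V: no left child.
      At V: go right to F.
        F is a leaf — visit F.
      Visit V.
    At D: go right to L.
      L is a leaf — visit L.
    Visit D.
  At M: go right to G.
    At G: go left to U.
      At U: no left child.
      At U: go right to S.
        S is a leaf — visit S.
      Visit U.
    At G: no right child.
    Visit G.
  Visit M.
At A: go right to N.
  N is a leaf — visit N.
Visit A.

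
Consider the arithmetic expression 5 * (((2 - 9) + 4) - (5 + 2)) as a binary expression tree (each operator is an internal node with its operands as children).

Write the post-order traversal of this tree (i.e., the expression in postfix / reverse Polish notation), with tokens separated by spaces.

Post-order on an expression tree gives postfix notation: for each operator, emit left operand, right operand, then the operator.

5 2 9 - 4 + 5 2 + - *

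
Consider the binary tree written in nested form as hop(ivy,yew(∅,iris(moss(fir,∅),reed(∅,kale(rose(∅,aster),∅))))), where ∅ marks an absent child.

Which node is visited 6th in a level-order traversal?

Level-order visits nodes level by level from the root, left to right within each level.
Level 0: hop
Level 1: ivy, yew
Level 2: iris
Level 3: moss, reed
Level 4: fir, kale
Level 5: rose
Level 6: aster
Full level-order sequence: hop, ivy, yew, iris, moss, reed, fir, kale, rose, aster.

reed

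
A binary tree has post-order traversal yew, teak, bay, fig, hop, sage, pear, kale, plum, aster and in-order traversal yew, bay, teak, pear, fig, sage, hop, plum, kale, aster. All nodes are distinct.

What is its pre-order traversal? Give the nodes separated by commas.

The last element of post-order is the root; it splits in-order into left and right subtrees.
Root aster: left subtree has 9 nodes {yew, bay, teak, pear, fig, sage, hop, plum, kale}, right has 0 { }.
  Root plum: left subtree has 7 nodes {yew, bay, teak, pear, fig, sage, hop}, right has 1 {kale}.
    Root pear: left subtree has 3 nodes {yew, bay, teak}, right has 3 {fig, sage, hop}.
      Root bay: left subtree has 1 node {yew}, right has 1 {teak}.
      Root sage: left subtree has 1 node {fig}, right has 1 {hop}.

aster, plum, pear, bay, yew, teak, sage, fig, hop, kale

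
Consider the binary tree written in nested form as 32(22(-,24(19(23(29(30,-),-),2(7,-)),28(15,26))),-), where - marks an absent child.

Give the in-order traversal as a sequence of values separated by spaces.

22 30 29 23 19 7 2 24 15 28 26 32

In-order visits the left subtree, then the node, then the right subtree.
At 32: go left to 22.
  At 22: no left child.
  Visit 22.
  At 22: go right to 24.
    At 24: go left to 19.
      At 19: go left to 23.
        At 23: go left to 29.
          At 29: go left to 30.
            30 is a leaf — visit 30.
          Visit 29.
          At 29: no right child.
        Visit 23.
        At 23: no right child.
      Visit 19.
      At 19: go right to 2.
        At 2: go left to 7.
          7 is a leaf — visit 7.
        Visit 2.
        At 2: no right child.
    Visit 24.
    At 24: go right to 28.
      At 28: go left to 15.
        15 is a leaf — visit 15.
      Visit 28.
      At 28: go right to 26.
        26 is a leaf — visit 26.
Visit 32.
At 32: no right child.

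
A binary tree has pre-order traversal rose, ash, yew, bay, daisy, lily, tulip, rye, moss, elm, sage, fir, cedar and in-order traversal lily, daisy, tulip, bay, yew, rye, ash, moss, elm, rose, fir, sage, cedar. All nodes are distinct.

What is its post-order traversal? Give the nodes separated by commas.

The first element of pre-order is the root; it splits in-order into left and right subtrees.
Root rose: left subtree has 9 nodes {lily, daisy, tulip, bay, yew, rye, ash, moss, elm}, right has 3 {fir, sage, cedar}.
  Root ash: left subtree has 6 nodes {lily, daisy, tulip, bay, yew, rye}, right has 2 {moss, elm}.
    Root yew: left subtree has 4 nodes {lily, daisy, tulip, bay}, right has 1 {rye}.
      Root bay: left subtree has 3 nodes {lily, daisy, tulip}, right has 0 { }.
        Root daisy: left subtree has 1 node {lily}, right has 1 {tulip}.
    Root moss: left subtree has 0 nodes { }, right has 1 {elm}.
  Root sage: left subtree has 1 node {fir}, right has 1 {cedar}.

lily, tulip, daisy, bay, rye, yew, elm, moss, ash, fir, cedar, sage, rose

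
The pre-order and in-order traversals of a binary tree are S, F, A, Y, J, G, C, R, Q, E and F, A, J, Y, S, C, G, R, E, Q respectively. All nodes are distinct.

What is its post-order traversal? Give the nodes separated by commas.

J, Y, A, F, C, E, Q, R, G, S

The first element of pre-order is the root; it splits in-order into left and right subtrees.
Root S: left subtree has 4 nodes {F, A, J, Y}, right has 5 {C, G, R, E, Q}.
  Root F: left subtree has 0 nodes { }, right has 3 {A, J, Y}.
    Root A: left subtree has 0 nodes { }, right has 2 {J, Y}.
      Root Y: left subtree has 1 node {J}, right has 0 { }.
  Root G: left subtree has 1 node {C}, right has 3 {R, E, Q}.
    Root R: left subtree has 0 nodes { }, right has 2 {E, Q}.
      Root Q: left subtree has 1 node {E}, right has 0 { }.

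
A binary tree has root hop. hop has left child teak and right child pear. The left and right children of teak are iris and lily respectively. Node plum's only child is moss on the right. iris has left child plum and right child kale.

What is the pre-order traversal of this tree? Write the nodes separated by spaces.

hop teak iris plum moss kale lily pear

Pre-order visits the node, then its left subtree, then its right subtree.
Visit hop.
At hop: go left to teak.
  Visit teak.
  At teak: go left to iris.
    Visit iris.
    At iris: go left to plum.
      Visit plum.
      At plum: no left child.
      At plum: go right to moss.
        moss is a leaf — visit moss.
    At iris: go right to kale.
      kale is a leaf — visit kale.
  At teak: go right to lily.
    lily is a leaf — visit lily.
At hop: go right to pear.
  pear is a leaf — visit pear.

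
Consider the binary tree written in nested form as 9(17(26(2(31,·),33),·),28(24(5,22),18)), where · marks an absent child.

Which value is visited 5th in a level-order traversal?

24

Level-order visits nodes level by level from the root, left to right within each level.
Level 0: 9
Level 1: 17, 28
Level 2: 26, 24, 18
Level 3: 2, 33, 5, 22
Level 4: 31
Full level-order sequence: 9, 17, 28, 26, 24, 18, 2, 33, 5, 22, 31.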